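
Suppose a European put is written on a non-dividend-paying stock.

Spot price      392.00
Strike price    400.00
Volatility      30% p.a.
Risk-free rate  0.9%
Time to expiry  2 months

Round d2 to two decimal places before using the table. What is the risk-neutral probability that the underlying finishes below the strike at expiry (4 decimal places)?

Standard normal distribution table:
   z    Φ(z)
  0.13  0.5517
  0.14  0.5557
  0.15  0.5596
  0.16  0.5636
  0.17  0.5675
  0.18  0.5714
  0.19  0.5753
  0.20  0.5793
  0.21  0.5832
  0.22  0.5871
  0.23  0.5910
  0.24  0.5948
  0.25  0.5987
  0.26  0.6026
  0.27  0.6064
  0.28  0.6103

T = 0.1667;  σ√T = 0.1225
d₁ = [ln(392/400) + (0.009 + ½·0.3²)·0.1667] / (σ√T) = (-0.0202 + 0.0090) / 0.1225 = -0.0915 → -0.09
d₂ = -0.0915 − 0.1225 = -0.2139 → -0.21
Risk-neutral Pr[S_T < K] = N(−d₂) = N(0.21) = 0.5832

0.5832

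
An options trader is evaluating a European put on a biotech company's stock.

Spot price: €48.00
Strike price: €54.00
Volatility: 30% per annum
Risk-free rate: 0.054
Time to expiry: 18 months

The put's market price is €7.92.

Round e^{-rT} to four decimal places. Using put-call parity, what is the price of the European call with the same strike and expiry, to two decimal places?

€6.12

e^(−rT) = e^(−0.054·1.5) = 0.9222
Put-call parity: C − P = S − K·e^(−rT) = 48 − 54·0.9222 = 48 − 49.7988 = -1.7988
C = P + (C − P) = 7.92 + (-1.7988) = 6.1212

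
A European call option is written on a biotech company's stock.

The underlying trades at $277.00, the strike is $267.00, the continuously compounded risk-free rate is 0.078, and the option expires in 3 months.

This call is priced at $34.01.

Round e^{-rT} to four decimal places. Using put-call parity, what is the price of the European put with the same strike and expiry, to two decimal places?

$18.86

e^(−rT) = e^(−0.078·0.25) = 0.9807
Put-call parity: C − P = S − K·e^(−rT) = 277 − 267·0.9807 = 277 − 261.8469 = 15.1531
P = C − (C − P) = 34.01 − (15.1531) = 18.8569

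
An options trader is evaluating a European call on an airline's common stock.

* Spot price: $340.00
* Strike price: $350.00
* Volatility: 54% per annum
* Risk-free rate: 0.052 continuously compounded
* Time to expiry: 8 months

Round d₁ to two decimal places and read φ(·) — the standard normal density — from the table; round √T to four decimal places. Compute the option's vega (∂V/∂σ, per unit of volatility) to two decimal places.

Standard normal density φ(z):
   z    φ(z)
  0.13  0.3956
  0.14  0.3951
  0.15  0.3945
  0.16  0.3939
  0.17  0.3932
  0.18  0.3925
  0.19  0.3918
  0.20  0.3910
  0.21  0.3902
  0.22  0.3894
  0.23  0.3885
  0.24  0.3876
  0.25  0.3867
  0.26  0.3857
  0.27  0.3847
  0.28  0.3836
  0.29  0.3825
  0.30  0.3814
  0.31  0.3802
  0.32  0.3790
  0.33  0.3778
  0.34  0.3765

107.85

σ√T = 0.54·√0.6667 = 0.4409
d₁ = [ln(340/350) + (0.052 + 0.54²/2)·0.6667] / 0.4409 = [-0.0290 + 0.1319] / 0.4409 = 0.2333 ⇒ 0.23
√T = √0.6667 = 0.8165
φ(d₁) = φ(0.23) = 0.3885
vega = S·φ(d₁)·√T = 340·0.3885·0.8165 = 107.8515
(Call and put vega coincide under Black-Scholes.)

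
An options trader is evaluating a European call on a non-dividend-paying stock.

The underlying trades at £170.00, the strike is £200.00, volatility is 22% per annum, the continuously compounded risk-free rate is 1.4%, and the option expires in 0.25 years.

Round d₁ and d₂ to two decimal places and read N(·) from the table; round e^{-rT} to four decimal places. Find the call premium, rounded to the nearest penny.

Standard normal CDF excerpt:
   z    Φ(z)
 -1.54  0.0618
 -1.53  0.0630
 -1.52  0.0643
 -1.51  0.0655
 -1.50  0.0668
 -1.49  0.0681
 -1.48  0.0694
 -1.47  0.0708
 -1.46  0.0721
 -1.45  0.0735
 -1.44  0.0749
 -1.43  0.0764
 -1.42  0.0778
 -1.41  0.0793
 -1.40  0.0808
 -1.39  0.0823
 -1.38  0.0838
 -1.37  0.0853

σ√T = 0.22·√0.25 = 0.1100
d₁ = [ln(170/200) + (0.014 + 0.22²/2)·0.25] / 0.1100 = [-0.1625 + 0.0095] / 0.1100 = -1.3906 which rounds to -1.39
d₂ = d₁ − σ√T = -1.3906 − 0.1100 = -1.5006 which rounds to -1.50
e^(−rT) = e^(−0.014·0.25) = 0.9965
N(d₁) = N(-1.39) = 0.0823;  N(d₂) = N(-1.50) = 0.0668
C = 170·0.0823 − 200·0.9965·0.0668 = 13.9910 − 13.3132 = 0.6778

£0.68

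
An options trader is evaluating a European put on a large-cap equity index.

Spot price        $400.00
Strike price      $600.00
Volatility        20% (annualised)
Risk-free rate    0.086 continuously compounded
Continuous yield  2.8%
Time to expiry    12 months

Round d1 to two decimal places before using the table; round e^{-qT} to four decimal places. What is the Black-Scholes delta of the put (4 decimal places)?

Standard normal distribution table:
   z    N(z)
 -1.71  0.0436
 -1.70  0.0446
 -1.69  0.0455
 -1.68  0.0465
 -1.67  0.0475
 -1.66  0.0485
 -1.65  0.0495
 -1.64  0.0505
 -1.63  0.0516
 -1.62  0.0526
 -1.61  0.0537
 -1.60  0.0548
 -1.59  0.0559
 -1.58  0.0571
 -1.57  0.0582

T = 1;  σ√T = 0.2000
d₁ = [ln(400/600) + (0.086 − 0.028 + 0.2²/2)·1] / 0.2000 = [-0.4055 + 0.0780] / 0.2000 = -1.6373 ⇒ -1.64
N(d₁) = N(-1.64) = 0.0505
Δ_put = exp(−qT)·(N(d₁) − 1) = 0.9724·(0.0505 − 1) = -0.9233

-0.9233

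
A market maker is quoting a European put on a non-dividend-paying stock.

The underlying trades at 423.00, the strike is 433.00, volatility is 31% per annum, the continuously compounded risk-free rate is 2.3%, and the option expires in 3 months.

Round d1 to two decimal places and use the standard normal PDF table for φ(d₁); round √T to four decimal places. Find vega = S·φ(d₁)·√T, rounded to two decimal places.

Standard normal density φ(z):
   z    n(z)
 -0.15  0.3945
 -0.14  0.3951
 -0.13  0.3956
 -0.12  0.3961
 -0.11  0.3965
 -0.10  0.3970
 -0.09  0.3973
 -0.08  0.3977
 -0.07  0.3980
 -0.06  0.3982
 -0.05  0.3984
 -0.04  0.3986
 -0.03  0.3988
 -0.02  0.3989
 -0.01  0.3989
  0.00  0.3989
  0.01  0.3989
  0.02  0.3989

84.30

σ√T = 0.31 × 0.5000 = 0.1550
d₁ = [ln(423/433) + (0.023 + 0.31²/2)·0.25] / 0.1550 = [-0.0234 + 0.0178] / 0.1550 = -0.0361 which rounds to -0.04
√T = √0.25 = 0.5000
φ(d₁) = φ(-0.04) = 0.3986
vega = S·φ(d₁)·√T = 423·0.3986·0.5000 = 84.3039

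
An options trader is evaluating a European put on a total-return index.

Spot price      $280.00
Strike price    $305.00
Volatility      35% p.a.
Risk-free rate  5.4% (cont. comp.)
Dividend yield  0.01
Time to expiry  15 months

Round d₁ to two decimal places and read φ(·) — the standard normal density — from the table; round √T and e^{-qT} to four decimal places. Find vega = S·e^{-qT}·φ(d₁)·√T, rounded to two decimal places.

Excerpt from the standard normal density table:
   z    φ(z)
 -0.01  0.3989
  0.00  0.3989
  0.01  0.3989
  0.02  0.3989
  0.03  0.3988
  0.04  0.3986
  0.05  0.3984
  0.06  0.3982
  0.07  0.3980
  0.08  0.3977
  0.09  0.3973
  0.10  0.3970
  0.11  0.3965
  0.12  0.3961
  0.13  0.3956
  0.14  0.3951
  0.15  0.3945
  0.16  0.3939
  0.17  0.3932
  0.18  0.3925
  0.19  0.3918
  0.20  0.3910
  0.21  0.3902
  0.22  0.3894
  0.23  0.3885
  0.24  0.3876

122.46

T = 1.25;  σ√T = 0.3913
d₁ = [ln(280/305) + (0.054 − 0.01 + ½·0.35²)·1.25] / (σ√T) = (-0.0855 + 0.1316) / 0.3913 = 0.1177 ⇒ 0.12
√T = √1.25 = 1.1180
φ(d₁) = φ(0.12) = 0.3961
exp(−qT) = exp(−0.01·1.25) = 0.9876
vega = S·exp(−qT)·φ(d₁)·√T = 280·0.9876·0.3961·1.1180 = 122.4576
(Vega is the same for a European call and put with the same parameters.)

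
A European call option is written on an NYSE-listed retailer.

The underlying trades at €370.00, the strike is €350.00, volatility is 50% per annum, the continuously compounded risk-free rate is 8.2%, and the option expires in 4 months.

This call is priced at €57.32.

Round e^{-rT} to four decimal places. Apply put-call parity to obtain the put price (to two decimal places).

e^(−rT) = e^(−0.082·0.3333) = 0.9730
Put-call parity: C − P = S − K·e^(−rT) = 370 − 350·0.9730 = 370 − 340.5500 = 29.4500
P = C − (C − P) = 57.32 − (29.4500) = 27.8700

€27.87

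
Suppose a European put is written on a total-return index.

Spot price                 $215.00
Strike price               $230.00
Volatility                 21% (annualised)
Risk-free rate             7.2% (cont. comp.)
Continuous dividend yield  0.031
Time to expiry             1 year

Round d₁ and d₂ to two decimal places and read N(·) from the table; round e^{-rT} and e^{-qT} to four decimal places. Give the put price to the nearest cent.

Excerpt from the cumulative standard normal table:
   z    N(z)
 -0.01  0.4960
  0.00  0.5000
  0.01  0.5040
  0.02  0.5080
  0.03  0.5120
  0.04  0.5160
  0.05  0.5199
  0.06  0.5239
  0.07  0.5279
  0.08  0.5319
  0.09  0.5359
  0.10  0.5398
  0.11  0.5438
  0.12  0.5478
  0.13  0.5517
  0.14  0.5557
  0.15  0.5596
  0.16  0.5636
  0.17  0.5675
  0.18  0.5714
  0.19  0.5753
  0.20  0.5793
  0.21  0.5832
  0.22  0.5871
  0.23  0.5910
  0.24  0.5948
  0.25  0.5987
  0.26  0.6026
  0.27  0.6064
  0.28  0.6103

$20.59

σ√T = 0.21·√1 = 0.2100
d₁ = [ln(215/230) + (0.072 − 0.031 + 0.21²/2)·1] / 0.2100 = [-0.0674 + 0.0630] / 0.2100 = -0.0209 → -0.02
d₂ = d₁ − σ√T = -0.0209 − 0.2100 = -0.2309 → -0.23
e^(−qT) = e^(−0.031·1) = 0.9695;  e^(−rT) = e^(−0.072·1) = 0.9305
N(−d₂) = N(0.23) = 0.5910;  N(−d₁) = N(0.02) = 0.5080
P = 230·0.9305·0.5910 − 215·0.9695·0.5080 = 126.4829 − 105.8888 = 20.5941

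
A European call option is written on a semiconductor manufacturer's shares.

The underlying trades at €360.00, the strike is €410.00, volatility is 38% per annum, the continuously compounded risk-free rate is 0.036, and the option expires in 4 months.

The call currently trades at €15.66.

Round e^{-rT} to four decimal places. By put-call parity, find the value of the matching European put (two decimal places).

€60.78

e^(−rT) = e^(−0.036·0.3333) = 0.9881
Put-call parity: C − P = S − K·e^(−rT) = 360 − 410·0.9881 = 360 − 405.1210 = -45.1210
P = C − (C − P) = 15.66 − (-45.1210) = 60.7810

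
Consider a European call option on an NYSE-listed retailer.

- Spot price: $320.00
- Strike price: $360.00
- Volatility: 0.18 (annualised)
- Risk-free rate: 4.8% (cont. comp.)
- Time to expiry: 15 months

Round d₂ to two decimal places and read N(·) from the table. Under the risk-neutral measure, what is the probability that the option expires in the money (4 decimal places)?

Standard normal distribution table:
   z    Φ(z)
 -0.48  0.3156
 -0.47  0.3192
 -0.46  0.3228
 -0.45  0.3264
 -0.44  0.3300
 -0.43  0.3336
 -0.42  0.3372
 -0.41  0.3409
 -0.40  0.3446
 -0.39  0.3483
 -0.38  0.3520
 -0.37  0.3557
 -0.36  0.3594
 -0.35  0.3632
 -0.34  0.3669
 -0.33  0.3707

0.3483

T = 1.25;  σ√T = 0.2012
d₁ = [ln(320/360) + (0.048 + ½·0.18²)·1.25] / (σ√T) = (-0.1178 + 0.0803) / 0.2012 = -0.1865 ⇒ -0.19
d₂ = -0.1865 − 0.2012 = -0.3877 ⇒ -0.39
Pr(exercise) under Q = N(d₂) = 0.3483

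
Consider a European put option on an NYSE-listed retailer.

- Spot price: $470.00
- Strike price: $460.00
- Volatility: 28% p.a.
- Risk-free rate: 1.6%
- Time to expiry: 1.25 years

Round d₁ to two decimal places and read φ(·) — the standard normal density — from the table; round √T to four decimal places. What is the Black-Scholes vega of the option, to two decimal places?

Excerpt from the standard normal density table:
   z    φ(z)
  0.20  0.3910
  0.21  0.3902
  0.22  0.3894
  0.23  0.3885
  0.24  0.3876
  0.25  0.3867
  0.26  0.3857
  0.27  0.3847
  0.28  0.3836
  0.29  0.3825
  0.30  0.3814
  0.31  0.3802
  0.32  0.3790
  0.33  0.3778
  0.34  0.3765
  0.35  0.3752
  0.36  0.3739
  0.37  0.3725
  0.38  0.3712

200.99

σ√T = 0.28 × 1.1180 = 0.3130
d₁ = [ln(470/460) + (0.016 + 0.28²/2)·1.25] / 0.3130 = [0.0215 + 0.0690] / 0.3130 = 0.2891 → 0.29
√T = √1.25 = 1.1180
φ(d₁) = φ(0.29) = 0.3825
vega = S·φ(d₁)·√T = 470·0.3825·1.1180 = 200.9885
(Vega is the same for a European call and put with the same parameters.)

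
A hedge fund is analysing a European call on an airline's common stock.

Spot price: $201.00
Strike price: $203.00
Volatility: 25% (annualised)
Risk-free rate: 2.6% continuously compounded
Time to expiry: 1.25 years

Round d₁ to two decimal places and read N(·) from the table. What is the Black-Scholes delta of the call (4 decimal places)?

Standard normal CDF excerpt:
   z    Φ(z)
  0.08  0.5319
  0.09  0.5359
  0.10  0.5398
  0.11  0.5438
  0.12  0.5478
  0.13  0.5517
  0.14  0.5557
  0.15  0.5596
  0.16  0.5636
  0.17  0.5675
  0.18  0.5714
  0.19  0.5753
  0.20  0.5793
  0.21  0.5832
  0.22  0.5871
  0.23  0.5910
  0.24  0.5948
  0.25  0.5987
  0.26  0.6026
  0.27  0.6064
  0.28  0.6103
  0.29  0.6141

0.5871

T = 1.25;  σ√T = 0.2795
d₁ = [ln(201/203) + (0.026 + ½·0.25²)·1.25] / (σ√T) = (-0.0099 + 0.0716) / 0.2795 = 0.2206 which rounds to 0.22
N(d₁) = N(0.22) = 0.5871
Δ_call = N(d₁) = 0.5871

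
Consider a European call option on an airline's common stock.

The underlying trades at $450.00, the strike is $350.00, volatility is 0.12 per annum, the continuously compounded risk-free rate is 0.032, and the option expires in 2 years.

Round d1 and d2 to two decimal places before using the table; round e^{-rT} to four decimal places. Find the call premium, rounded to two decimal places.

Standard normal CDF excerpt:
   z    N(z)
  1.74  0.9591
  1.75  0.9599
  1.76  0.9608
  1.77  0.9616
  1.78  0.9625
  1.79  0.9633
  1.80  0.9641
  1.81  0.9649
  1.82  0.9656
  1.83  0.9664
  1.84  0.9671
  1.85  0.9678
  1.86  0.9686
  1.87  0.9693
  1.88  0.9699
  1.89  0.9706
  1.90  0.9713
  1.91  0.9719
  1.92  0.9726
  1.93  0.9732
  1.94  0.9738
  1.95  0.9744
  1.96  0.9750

σ√T = 0.12 × 1.4142 = 0.1697
d₁ = [ln(450/350) + (0.032 + 0.12²/2)·2] / 0.1697 = [0.2513 + 0.0784] / 0.1697 = 1.9429 → 1.94
d₂ = d₁ − σ√T = 1.9429 − 0.1697 = 1.7732 → 1.77
exp(−rT) = exp(−0.032·2) = 0.9380
N(d₁) = N(1.94) = 0.9738;  N(d₂) = N(1.77) = 0.9616
C = 450·0.9738 − 350·0.9380·0.9616 = 438.2100 − 315.6933 = 122.5167

$122.52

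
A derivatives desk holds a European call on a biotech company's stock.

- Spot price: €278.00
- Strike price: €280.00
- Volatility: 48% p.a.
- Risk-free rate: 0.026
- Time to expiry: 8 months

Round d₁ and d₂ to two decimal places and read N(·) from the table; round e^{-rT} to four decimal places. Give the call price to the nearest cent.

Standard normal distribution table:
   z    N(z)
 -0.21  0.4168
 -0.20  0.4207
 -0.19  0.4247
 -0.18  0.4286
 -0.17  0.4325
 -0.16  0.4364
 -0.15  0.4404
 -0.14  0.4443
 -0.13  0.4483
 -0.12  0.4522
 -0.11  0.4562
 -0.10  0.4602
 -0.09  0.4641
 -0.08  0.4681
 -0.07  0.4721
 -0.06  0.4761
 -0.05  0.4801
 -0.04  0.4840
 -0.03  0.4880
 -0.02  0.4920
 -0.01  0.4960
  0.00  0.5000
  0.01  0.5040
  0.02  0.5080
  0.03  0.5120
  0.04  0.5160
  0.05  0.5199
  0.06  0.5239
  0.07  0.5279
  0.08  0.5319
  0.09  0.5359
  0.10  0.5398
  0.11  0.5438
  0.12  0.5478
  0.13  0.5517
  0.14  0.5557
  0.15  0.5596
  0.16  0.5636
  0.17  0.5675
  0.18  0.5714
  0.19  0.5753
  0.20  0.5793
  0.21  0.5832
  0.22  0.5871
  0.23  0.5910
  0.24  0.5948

T = 0.6667;  σ√T = 0.3919
ln(S/K) + (r + σ²/2)T = ln(278/280) + (0.026 + 0.48²/2)·0.6667 = -0.0072 + 0.0941 = 0.0870
d₁ = 0.0870 / 0.3919 = 0.2219 which rounds to 0.22
d₂ = d₁ − σ√T = 0.2219 − 0.3919 = -0.1700 which rounds to -0.17
e^(−rT) = e^(−0.026·0.6667) = 0.9828
N(d₁) = N(0.22) = 0.5871;  N(d₂) = N(-0.17) = 0.4325
C = 278·0.5871 − 280·0.9828·0.4325 = 163.2138 − 119.0171 = 44.1967

€44.20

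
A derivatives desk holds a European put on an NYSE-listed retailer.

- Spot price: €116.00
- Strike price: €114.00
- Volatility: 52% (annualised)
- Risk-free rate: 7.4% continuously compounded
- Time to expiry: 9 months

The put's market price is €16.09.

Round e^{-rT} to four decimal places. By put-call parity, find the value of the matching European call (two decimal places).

€24.25

exp(−rT) = exp(−0.074·0.75) = 0.9460
Put-call parity: C − P = S − K·e^(−rT) = 116 − 114·0.9460 = 116 − 107.8440 = 8.1560
C = P + (C − P) = 16.09 + (8.1560) = 24.2460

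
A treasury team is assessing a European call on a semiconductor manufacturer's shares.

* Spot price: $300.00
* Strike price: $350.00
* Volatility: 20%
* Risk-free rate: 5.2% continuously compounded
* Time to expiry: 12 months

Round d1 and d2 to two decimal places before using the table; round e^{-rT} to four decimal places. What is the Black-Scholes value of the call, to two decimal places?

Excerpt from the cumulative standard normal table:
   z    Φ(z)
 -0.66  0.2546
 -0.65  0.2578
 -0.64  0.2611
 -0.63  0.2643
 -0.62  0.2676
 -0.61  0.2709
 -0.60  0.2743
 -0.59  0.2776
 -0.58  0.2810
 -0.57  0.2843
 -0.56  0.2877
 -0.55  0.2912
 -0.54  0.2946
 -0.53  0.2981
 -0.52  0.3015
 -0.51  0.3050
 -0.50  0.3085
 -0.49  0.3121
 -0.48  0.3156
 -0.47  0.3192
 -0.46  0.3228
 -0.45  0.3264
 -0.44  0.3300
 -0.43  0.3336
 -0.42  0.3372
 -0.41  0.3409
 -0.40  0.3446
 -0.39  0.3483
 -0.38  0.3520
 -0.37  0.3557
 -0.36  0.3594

$12.26

T = 1;  σ√T = 0.2000
d₁ = [ln(300/350) + (0.052 + ½·0.2²)·1] / (σ√T) = (-0.1542 + 0.0720) / 0.2000 = -0.4108 which rounds to -0.41
d₂ = -0.4108 − 0.2000 = -0.6108 which rounds to -0.61
e^(−rT) = e^(−0.052·1) = 0.9493
C = 300·N(-0.41) − 350·0.9493·N(-0.61) = 300·0.3409 − 350·0.9493·0.2709 = 102.2700 − 90.0079 = 12.2621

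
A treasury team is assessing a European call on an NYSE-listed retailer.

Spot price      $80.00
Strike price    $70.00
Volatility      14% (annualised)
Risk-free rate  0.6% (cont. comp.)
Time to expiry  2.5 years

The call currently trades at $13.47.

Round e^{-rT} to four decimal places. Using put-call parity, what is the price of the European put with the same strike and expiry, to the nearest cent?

e^(−rT) = e^(−0.006·2.5) = 0.9851
Put-call parity: C − P = S − K·e^(−rT) = 80 − 70·0.9851 = 80 − 68.9570 = 11.0430
P = C − (C − P) = 13.47 − (11.0430) = 2.4270

$2.43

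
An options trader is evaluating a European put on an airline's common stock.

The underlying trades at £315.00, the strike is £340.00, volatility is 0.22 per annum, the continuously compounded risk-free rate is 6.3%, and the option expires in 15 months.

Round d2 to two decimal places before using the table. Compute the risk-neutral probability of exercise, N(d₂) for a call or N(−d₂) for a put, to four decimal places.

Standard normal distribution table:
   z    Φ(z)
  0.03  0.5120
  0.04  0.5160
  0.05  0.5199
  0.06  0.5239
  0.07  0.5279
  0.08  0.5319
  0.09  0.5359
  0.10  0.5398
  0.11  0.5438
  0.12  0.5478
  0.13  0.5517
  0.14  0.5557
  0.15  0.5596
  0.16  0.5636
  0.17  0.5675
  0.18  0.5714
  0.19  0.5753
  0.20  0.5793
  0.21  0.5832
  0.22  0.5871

σ√T = 0.22·√1.25 = 0.2460
d₁ = [ln(315/340) + (0.063 + ½·0.22²)·1.25] / (σ√T) = (-0.0764 + 0.1090) / 0.2460 = 0.1326 ≈ 0.13
d₂ = 0.1326 − 0.2460 = -0.1133 ≈ -0.11
Pr(exercise) under Q = N(−d₂) = N(0.11) = 0.5438

0.5438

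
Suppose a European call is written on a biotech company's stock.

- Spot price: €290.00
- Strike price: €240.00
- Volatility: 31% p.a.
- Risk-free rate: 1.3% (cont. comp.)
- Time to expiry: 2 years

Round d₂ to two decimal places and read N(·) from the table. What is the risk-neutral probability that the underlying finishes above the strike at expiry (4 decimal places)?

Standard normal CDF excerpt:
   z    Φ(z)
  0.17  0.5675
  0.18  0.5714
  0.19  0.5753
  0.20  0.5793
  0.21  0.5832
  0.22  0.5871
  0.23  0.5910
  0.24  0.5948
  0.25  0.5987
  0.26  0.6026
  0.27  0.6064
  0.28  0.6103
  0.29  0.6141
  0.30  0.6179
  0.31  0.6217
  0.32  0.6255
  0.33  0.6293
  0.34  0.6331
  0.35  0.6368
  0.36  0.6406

0.6064

T = 2;  σ√T = 0.4384
ln(S/K) + (r + σ²/2)T = ln(290/240) + (0.013 + 0.31²/2)·2 = 0.1892 + 0.1221 = 0.3113
d₁ = 0.3113 / 0.4384 = 0.7102 ⇒ 0.71
d₂ = d₁ − σ√T = 0.7102 − 0.4384 = 0.2718 ⇒ 0.27
Risk-neutral Pr[S_T > K] = N(d₂) = N(0.27) = 0.6064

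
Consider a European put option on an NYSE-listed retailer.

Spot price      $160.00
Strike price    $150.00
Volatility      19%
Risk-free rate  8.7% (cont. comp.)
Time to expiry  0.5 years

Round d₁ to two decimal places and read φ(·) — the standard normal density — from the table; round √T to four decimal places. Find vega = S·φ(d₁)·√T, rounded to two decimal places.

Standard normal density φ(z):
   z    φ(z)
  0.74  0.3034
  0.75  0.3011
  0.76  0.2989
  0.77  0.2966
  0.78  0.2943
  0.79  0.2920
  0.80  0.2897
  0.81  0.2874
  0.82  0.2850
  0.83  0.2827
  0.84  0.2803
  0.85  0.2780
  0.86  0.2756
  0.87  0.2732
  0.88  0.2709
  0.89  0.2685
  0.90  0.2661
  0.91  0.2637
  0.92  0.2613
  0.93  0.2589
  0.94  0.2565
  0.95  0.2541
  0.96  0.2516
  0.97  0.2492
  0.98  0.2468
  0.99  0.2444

30.91

T = 0.5;  σ√T = 0.1344
d₁ = [ln(160/150) + (0.087 + ½·0.19²)·0.5] / (σ√T) = (0.0645 + 0.0525) / 0.1344 = 0.8713 ≈ 0.87
√T = √0.5 = 0.7071
φ(d₁) = φ(0.87) = 0.2732
vega = S·φ(d₁)·√T = 160·0.2732·0.7071 = 30.9088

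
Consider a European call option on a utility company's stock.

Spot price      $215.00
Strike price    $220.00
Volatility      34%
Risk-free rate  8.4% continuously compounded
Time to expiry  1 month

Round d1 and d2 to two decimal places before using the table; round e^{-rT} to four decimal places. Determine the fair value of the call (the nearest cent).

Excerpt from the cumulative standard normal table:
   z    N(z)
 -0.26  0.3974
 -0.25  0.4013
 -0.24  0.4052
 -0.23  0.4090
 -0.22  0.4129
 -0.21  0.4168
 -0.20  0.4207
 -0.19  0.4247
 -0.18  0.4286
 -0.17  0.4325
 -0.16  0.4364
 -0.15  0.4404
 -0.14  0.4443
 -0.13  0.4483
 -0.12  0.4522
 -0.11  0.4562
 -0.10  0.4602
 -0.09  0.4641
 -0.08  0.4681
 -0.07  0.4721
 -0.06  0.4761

T = 0.08333;  σ√T = 0.0981
d₁ = [ln(215/220) + (0.084 + 0.34²/2)·0.08333] / 0.0981 = [-0.0230 + 0.0118] / 0.0981 = -0.1138 ≈ -0.11
d₂ = d₁ − σ√T = -0.1138 − 0.0981 = -0.2120 ≈ -0.21
exp(−rT) = exp(−0.084·0.08333) = 0.9930
N(d₁) = N(-0.11) = 0.4562;  N(d₂) = N(-0.21) = 0.4168
C = 215·0.4562 − 220·0.9930·0.4168 = 98.0830 − 91.0541 = 7.0289

$7.03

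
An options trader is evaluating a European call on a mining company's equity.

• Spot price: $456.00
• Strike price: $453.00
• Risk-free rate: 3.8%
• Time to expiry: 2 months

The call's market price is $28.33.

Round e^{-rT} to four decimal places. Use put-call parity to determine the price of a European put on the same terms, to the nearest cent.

$22.48

e^(−rT) = e^(−0.038·0.1667) = 0.9937
Put-call parity: C − P = S − K·e^(−rT) = 456 − 453·0.9937 = 456 − 450.1461 = 5.8539
P = C − (C − P) = 28.33 − (5.8539) = 22.4761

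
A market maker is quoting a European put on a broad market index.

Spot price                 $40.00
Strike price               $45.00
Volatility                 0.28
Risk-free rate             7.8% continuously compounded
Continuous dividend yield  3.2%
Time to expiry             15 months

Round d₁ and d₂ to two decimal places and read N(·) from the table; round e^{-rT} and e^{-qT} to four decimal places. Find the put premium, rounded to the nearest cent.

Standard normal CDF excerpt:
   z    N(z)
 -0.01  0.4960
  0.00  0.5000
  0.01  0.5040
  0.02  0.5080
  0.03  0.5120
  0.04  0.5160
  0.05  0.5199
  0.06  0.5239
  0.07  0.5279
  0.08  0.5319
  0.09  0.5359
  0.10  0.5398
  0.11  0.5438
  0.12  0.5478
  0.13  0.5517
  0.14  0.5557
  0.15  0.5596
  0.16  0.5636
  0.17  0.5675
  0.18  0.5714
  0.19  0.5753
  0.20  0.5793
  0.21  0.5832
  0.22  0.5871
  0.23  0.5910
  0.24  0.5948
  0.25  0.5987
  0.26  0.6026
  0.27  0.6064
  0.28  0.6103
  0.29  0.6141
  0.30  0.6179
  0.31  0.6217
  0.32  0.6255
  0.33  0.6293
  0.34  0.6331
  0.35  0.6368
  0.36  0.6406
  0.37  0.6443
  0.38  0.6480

$6.16

σ√T = 0.28·√1.25 = 0.3130
d₁ = [ln(40/45) + (0.078 − 0.032 + ½·0.28²)·1.25] / (σ√T) = (-0.1178 + 0.1065) / 0.3130 = -0.0360 ≈ -0.04
d₂ = -0.0360 − 0.3130 = -0.3491 ≈ -0.35
e^(−qT) = e^(−0.032·1.25) = 0.9608;  e^(−rT) = e^(−0.078·1.25) = 0.9071
N(−d₂) = N(0.35) = 0.6368;  N(−d₁) = N(0.04) = 0.5160
P = 45·0.9071·0.6368 − 40·0.9608·0.5160 = 25.9939 − 19.8309 = 6.1629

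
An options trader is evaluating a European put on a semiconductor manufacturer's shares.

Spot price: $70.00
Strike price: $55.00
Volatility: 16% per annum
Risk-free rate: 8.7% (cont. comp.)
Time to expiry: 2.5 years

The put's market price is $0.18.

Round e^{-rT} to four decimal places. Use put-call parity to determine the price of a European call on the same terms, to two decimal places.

$25.93

e^(−rT) = e^(−0.087·2.5) = 0.8045
Put-call parity: C − P = S − K·e^(−rT) = 70 − 55·0.8045 = 70 − 44.2475 = 25.7525
C = P + (C − P) = 0.18 + (25.7525) = 25.9325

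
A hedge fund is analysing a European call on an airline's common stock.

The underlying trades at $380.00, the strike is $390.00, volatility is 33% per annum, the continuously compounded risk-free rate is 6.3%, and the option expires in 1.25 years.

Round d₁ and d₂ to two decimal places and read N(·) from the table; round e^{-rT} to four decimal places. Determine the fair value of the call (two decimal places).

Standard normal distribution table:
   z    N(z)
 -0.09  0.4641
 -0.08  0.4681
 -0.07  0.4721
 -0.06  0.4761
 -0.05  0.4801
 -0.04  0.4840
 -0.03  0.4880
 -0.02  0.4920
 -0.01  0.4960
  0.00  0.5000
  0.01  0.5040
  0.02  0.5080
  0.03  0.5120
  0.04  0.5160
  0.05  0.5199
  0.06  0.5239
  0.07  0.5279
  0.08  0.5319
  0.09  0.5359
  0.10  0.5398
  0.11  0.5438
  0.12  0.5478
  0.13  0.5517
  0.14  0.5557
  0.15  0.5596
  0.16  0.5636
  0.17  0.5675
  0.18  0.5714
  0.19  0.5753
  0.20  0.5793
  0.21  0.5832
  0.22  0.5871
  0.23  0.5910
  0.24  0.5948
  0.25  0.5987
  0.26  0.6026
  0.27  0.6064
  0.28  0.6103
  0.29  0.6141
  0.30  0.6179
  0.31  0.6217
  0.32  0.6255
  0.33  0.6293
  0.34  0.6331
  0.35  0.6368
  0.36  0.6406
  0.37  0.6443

$64.66

T = 1.25;  σ√T = 0.3690
d₁ = [ln(380/390) + (0.063 + 0.33²/2)·1.25] / 0.3690 = [-0.0260 + 0.1468] / 0.3690 = 0.3275 → 0.33
d₂ = d₁ − σ√T = 0.3275 − 0.3690 = -0.0414 → -0.04
exp(−rT) = exp(−0.063·1.25) = 0.9243
C = 380·N(0.33) − 390·0.9243·N(-0.04) = 380·0.6293 − 390·0.9243·0.4840 = 239.1340 − 174.4709 = 64.6631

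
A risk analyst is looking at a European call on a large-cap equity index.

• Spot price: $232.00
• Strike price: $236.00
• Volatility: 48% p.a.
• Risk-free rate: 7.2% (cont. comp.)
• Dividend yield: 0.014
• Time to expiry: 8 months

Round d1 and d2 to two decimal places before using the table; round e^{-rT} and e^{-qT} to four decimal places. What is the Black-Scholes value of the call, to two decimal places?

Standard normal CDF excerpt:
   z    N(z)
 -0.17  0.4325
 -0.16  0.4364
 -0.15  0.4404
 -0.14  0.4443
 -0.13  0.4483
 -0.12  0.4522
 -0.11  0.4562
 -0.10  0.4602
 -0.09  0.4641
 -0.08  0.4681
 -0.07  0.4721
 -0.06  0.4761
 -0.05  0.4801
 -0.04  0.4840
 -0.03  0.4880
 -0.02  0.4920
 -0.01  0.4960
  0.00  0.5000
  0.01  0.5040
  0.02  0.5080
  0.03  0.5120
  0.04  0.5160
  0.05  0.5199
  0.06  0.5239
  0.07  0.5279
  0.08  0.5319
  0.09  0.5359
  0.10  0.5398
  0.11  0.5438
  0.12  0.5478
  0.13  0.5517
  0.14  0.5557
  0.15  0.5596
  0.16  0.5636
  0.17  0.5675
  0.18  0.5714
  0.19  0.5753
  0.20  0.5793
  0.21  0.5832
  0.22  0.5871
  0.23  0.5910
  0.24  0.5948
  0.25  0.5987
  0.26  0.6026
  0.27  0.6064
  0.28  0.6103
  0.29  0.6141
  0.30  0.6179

$37.67

T = 0.6667;  σ√T = 0.3919
d₁ = [ln(232/236) + (0.072 − 0.014 + 0.48²/2)·0.6667] / 0.3919 = [-0.0171 + 0.1155] / 0.3919 = 0.2510 ≈ 0.25
d₂ = d₁ − σ√T = 0.2510 − 0.3919 = -0.1409 ≈ -0.14
exp(−qT) = exp(−0.014·0.6667) = 0.9907;  exp(−rT) = exp(−0.072·0.6667) = 0.9531
N(d₁) = N(0.25) = 0.5987;  N(d₂) = N(-0.14) = 0.4443
C = 232·0.9907·0.5987 − 236·0.9531·0.4443 = 137.6066 − 99.9371 = 37.6695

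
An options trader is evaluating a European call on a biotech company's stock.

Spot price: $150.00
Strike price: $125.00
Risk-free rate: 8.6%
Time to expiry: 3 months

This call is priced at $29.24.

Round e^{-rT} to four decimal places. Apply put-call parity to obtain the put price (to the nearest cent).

$1.58

e^(−rT) = e^(−0.086·0.25) = 0.9787
Put-call parity: C − P = S − K·e^(−rT) = 150 − 125·0.9787 = 150 − 122.3375 = 27.6625
P = C − (C − P) = 29.24 − (27.6625) = 1.5775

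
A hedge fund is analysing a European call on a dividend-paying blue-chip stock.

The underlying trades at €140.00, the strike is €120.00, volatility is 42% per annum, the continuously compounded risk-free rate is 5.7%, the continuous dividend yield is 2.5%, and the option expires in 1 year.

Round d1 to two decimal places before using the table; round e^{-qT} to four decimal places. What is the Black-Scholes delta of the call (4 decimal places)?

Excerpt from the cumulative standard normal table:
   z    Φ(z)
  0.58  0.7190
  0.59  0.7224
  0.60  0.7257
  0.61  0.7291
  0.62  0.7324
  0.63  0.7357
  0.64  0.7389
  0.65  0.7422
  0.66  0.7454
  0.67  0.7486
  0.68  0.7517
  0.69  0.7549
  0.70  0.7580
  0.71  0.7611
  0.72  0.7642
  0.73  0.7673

T = 1;  σ√T = 0.4200
d₁ = [ln(140/120) + (0.057 − 0.025 + ½·0.42²)·1] / (σ√T) = (0.1542 + 0.1202) / 0.4200 = 0.6532 which rounds to 0.65
N(d₁) = N(0.65) = 0.7422
Δ_call = e^(−qT)·N(d₁) = 0.9753·0.7422 = 0.7239

0.7239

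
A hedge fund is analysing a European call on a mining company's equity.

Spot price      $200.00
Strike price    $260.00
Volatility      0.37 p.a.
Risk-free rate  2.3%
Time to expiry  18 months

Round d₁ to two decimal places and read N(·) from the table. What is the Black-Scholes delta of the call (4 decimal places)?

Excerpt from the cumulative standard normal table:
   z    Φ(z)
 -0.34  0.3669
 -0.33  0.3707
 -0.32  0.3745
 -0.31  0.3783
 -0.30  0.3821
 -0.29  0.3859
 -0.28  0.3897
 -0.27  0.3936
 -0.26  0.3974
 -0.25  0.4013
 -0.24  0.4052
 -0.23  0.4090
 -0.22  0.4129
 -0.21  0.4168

σ√T = 0.37 × 1.2247 = 0.4532
d₁ = [ln(200/260) + (0.023 + 0.37²/2)·1.5] / 0.4532 = [-0.2624 + 0.1372] / 0.4532 = -0.2763 ≈ -0.28
N(d₁) = N(-0.28) = 0.3897
Δ_call = N(d₁) = 0.3897

0.3897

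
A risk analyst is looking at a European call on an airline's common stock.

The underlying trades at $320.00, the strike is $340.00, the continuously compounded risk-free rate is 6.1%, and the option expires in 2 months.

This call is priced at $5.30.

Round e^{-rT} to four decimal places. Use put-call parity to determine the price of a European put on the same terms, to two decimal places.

$21.87

exp(−rT) = exp(−0.061·0.1667) = 0.9899
Put-call parity: C − P = S − K·e^(−rT) = 320 − 340·0.9899 = 320 − 336.5660 = -16.5660
P = C − (C − P) = 5.30 − (-16.5660) = 21.8660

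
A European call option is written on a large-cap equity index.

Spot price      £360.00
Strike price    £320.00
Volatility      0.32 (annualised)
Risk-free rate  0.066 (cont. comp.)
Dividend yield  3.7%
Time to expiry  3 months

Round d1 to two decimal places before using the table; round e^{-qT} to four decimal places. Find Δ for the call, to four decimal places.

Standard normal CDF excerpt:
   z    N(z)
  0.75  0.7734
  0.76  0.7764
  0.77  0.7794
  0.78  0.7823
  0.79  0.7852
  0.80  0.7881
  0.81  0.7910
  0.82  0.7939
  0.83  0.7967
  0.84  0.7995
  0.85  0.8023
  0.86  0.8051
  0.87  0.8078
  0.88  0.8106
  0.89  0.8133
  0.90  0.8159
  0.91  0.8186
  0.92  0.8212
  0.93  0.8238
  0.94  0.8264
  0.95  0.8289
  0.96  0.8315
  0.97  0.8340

σ√T = 0.32·√0.25 = 0.1600
d₁ = [ln(360/320) + (0.066 − 0.037 + 0.32²/2)·0.25] / 0.1600 = [0.1178 + 0.0201] / 0.1600 = 0.8615 → 0.86
N(d₁) = N(0.86) = 0.8051
Δ_call = e^(−qT)·N(d₁) = 0.9908·0.8051 = 0.7977

0.7977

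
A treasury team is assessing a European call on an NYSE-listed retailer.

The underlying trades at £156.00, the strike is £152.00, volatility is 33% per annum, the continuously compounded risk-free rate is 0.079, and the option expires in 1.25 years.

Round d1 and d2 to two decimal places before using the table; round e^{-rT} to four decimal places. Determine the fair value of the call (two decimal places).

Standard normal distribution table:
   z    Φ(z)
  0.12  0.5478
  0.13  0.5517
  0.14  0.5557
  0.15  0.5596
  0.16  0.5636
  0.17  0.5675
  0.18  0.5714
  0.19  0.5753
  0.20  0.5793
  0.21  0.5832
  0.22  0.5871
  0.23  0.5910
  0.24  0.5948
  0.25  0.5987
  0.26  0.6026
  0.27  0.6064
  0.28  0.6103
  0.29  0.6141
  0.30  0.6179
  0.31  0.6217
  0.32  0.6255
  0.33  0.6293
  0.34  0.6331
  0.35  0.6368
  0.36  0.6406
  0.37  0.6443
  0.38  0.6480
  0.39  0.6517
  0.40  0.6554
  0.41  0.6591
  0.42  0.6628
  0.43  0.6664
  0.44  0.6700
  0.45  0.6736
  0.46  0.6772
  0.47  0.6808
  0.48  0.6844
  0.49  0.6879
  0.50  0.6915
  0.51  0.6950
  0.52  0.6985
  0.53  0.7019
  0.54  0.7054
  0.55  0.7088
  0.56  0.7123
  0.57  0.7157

£31.90

T = 1.25;  σ√T = 0.3690
d₁ = [ln(156/152) + (0.079 + ½·0.33²)·1.25] / (σ√T) = (0.0260 + 0.1668) / 0.3690 = 0.5225 → 0.52
d₂ = 0.5225 − 0.3690 = 0.1536 → 0.15
e^(−rT) = e^(−0.079·1.25) = 0.9060
N(d₁) = N(0.52) = 0.6985;  N(d₂) = N(0.15) = 0.5596
C = 156·0.6985 − 152·0.9060·0.5596 = 108.9660 − 77.0636 = 31.9024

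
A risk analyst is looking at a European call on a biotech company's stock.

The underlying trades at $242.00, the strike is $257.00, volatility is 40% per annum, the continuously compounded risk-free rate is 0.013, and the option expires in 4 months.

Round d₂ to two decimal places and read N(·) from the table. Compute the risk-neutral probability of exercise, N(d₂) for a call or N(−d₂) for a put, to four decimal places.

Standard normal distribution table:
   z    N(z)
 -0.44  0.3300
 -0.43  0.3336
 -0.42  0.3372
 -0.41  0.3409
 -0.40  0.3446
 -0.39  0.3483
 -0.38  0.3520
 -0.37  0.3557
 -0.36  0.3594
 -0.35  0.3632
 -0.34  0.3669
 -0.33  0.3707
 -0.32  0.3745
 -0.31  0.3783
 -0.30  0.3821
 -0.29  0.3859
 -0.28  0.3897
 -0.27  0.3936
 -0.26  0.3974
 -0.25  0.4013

0.3594

σ√T = 0.4·√0.3333 = 0.2309
d₁ = [ln(242/257) + (0.013 + 0.4²/2)·0.3333] / 0.2309 = [-0.0601 + 0.0310] / 0.2309 = -0.1262 which rounds to -0.13
d₂ = d₁ − σ√T = -0.1262 − 0.2309 = -0.3571 which rounds to -0.36
Risk-neutral Pr[S_T > K] = N(d₂) = N(-0.36) = 0.3594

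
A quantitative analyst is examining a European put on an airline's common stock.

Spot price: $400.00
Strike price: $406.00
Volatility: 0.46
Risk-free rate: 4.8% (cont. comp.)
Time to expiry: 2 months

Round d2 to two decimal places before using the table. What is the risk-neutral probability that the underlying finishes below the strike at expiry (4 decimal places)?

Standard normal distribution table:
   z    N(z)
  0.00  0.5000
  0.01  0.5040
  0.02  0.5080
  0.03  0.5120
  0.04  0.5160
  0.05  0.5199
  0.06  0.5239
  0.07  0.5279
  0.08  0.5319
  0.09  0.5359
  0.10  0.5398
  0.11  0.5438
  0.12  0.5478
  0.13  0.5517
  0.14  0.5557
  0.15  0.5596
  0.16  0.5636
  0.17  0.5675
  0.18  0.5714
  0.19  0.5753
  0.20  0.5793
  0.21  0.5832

σ√T = 0.46 × 0.4082 = 0.1878
d₁ = [ln(400/406) + (0.048 + 0.46²/2)·0.1667] / 0.1878 = [-0.0149 + 0.0256] / 0.1878 = 0.0572 → 0.06
d₂ = d₁ − σ√T = 0.0572 − 0.1878 = -0.1306 → -0.13
Pr(exercise) under Q = N(−d₂) = N(0.13) = 0.5517

0.5517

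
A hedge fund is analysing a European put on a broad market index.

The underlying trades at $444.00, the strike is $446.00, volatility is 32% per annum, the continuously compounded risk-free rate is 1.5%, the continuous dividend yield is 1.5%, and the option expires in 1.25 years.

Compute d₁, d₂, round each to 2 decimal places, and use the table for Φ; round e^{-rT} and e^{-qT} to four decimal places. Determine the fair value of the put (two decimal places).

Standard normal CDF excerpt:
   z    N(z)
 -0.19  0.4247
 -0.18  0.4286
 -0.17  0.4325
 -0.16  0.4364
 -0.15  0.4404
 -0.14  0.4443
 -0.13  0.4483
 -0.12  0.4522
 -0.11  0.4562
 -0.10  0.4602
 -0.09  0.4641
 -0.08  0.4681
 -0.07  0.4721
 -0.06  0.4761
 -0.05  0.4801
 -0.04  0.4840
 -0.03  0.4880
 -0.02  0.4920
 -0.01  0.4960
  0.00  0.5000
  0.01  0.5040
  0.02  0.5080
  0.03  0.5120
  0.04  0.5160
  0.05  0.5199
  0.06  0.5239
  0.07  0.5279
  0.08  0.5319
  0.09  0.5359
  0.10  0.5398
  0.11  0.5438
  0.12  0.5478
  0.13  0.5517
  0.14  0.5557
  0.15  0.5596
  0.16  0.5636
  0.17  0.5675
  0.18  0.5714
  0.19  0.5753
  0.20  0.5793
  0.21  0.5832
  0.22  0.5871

$63.35

σ√T = 0.32·√1.25 = 0.3578
ln(S/K) + (r − q + σ²/2)T = ln(444/446) + (0.015 − 0.015 + 0.32²/2)·1.25 = -0.0045 + 0.0640 = 0.0595
d₁ = 0.0595 / 0.3578 = 0.1663 ⇒ 0.17
d₂ = d₁ − σ√T = 0.1663 − 0.3578 = -0.1914 ⇒ -0.19
e^(−qT) = e^(−0.015·1.25) = 0.9814;  e^(−rT) = e^(−0.015·1.25) = 0.9814
P = 446·0.9814·N(0.19) − 444·0.9814·N(-0.17) = 446·0.9814·0.5753 − 444·0.9814·0.4325 = 251.8113 − 188.4582 = 63.3531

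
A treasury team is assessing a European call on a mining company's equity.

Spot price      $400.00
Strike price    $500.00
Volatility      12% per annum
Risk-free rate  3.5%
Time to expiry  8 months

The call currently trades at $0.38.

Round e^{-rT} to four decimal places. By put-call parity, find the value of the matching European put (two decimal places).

exp(−rT) = exp(−0.035·0.6667) = 0.9769
Put-call parity: C − P = S − K·e^(−rT) = 400 − 500·0.9769 = 400 − 488.4500 = -88.4500
P = C − (C − P) = 0.38 − (-88.4500) = 88.8300

$88.83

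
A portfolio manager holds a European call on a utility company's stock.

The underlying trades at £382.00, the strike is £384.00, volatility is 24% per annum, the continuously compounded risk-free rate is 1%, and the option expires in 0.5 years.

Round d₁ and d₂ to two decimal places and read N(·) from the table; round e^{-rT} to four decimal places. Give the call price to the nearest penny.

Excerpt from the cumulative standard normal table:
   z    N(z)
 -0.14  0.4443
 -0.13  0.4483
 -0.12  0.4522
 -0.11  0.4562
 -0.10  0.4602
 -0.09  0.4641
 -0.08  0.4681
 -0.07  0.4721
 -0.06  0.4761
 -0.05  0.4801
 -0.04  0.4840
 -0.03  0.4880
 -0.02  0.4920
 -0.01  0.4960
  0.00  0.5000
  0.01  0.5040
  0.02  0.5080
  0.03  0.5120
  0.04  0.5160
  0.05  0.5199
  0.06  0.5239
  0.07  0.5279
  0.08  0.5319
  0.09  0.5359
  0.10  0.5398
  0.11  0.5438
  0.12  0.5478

£25.86

σ√T = 0.24 × 0.7071 = 0.1697
ln(S/K) + (r + σ²/2)T = ln(382/384) + (0.01 + 0.24²/2)·0.5 = -0.0052 + 0.0194 = 0.0142
d₁ = 0.0142 / 0.1697 = 0.0835 → 0.08
d₂ = d₁ − σ√T = 0.0835 − 0.1697 = -0.0862 → -0.09
e^(−rT) = e^(−0.01·0.5) = 0.9950
N(d₁) = N(0.08) = 0.5319;  N(d₂) = N(-0.09) = 0.4641
C = 382·0.5319 − 384·0.9950·0.4641 = 203.1858 − 177.3233 = 25.8625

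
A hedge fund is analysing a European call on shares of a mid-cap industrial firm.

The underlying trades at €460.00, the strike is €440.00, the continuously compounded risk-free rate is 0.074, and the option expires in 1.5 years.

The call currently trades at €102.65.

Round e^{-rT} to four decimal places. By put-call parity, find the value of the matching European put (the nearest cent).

€36.41

e^(−rT) = e^(−0.074·1.5) = 0.8949
Put-call parity: C − P = S − K·e^(−rT) = 460 − 440·0.8949 = 460 − 393.7560 = 66.2440
P = C − (C − P) = 102.65 − (66.2440) = 36.4060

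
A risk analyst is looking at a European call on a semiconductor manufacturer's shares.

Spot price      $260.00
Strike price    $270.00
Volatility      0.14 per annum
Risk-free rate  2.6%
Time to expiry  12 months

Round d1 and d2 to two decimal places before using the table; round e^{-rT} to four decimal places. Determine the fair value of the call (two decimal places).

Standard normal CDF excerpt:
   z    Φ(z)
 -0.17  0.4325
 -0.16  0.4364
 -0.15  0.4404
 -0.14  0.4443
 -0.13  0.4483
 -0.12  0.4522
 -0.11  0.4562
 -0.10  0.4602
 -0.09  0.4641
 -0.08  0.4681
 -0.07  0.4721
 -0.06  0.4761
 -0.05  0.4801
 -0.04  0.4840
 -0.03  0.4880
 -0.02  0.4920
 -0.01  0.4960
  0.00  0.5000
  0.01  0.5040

$13.11

σ√T = 0.14·√1 = 0.1400
ln(S/K) + (r + σ²/2)T = ln(260/270) + (0.026 + 0.14²/2)·1 = -0.0377 + 0.0358 = -0.0019
d₁ = -0.0019 / 0.1400 = -0.0139 → -0.01
d₂ = d₁ − σ√T = -0.0139 − 0.1400 = -0.1539 → -0.15
exp(−rT) = exp(−0.026·1) = 0.9743
N(d₁) = N(-0.01) = 0.4960;  N(d₂) = N(-0.15) = 0.4404
C = 260·0.4960 − 270·0.9743·0.4404 = 128.9600 − 115.8521 = 13.1079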